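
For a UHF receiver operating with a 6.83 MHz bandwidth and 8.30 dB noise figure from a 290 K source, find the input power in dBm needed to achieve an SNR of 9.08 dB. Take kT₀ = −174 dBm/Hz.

−88.3 dBm

Sensitivity = −174 + 10 log₁₀(B) + NF + SNR_min
= −174 + 68.34 + 8.30 + 9.08
= −88.28 dBm → −88.3 dBm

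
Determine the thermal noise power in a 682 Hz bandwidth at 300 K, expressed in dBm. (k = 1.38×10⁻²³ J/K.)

P_n = kTB = 1.38×10⁻²³ × 300 × 6.82×10² = 2.82×10⁻¹⁸ W
In dBm: 10 log₁₀(2.82×10⁻¹⁸ / 10⁻³) = −145.5 dBm

−145.5 dBm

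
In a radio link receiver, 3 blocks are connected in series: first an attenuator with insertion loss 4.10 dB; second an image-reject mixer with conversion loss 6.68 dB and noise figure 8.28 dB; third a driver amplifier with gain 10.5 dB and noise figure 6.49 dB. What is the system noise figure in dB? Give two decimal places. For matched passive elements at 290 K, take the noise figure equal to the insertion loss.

Convert to linear (a loss of L dB is a gain of −L dB): F_i = 10^(NF_i/10), G_i = 10^(G_i,dB/10)
  Stage 1: F_1 = 10^(4.10/10) = 2.570, G_1 = 10^(−4.10/10) = 0.3890
  Stage 2: F_2 = 10^(8.28/10) = 6.730, G_2 = 10^(−6.68/10) = 0.2148
  Stage 3: F_3 = 10^(6.49/10) = 4.457, G_3 = 10^(10.5/10) = 11.22
Friis cascade:
  F = 2.570 + (6.730 − 1)/0.3890 + (4.457 − 1)/0.08356 = 58.66
NF = 10 log₁₀(58.66) = 17.68 dB

17.68 dB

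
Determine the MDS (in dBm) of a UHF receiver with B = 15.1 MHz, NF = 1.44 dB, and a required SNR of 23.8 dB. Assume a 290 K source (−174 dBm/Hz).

−77.0 dBm

Sensitivity = −174 + 10 log₁₀(B) + NF + SNR_min
= −174 + 71.79 + 1.44 + 23.8
= −76.97 dBm → −77.0 dBm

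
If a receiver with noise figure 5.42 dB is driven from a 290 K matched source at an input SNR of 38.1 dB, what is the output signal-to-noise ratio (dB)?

32.68 dB

By definition F = SNR_in/SNR_out, so in dB: SNR_out = SNR_in − NF
SNR_out = 38.1 − 5.42 = 32.68 dB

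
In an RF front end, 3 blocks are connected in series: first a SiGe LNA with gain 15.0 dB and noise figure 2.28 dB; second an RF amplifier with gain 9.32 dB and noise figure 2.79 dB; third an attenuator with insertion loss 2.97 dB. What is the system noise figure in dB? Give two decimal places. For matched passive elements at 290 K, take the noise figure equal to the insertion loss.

2.36 dB

Convert to linear (a loss of L dB is a gain of −L dB): F_i = 10^(NF_i/10), G_i = 10^(G_i,dB/10)
  Stage 1: F_1 = 10^(2.28/10) = 1.690, G_1 = 10^(15.0/10) = 31.62
  Stage 2: F_2 = 10^(2.79/10) = 1.901, G_2 = 10^(9.32/10) = 8.551
  Stage 3: F_3 = 10^(2.97/10) = 1.982, G_3 = 10^(−2.97/10) = 0.5047
Friis cascade:
  F = 1.690 + (1.901 − 1)/31.62 + (1.982 − 1)/270.4 = 1.723
NF = 10 log₁₀(1.723) = 2.36 dB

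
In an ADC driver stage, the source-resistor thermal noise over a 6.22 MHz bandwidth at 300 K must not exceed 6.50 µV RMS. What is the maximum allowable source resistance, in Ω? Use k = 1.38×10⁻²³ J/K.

Johnson–Nyquist: V_n = √(4kTRB) ⇒ R = V_n² / (4kTB)
4kTB = 4 × 1.38×10⁻²³ × 300 × 6.22×10⁶ = 1.03×10⁻¹³
R = (6.50×10⁻⁶)² / 1.03×10⁻¹³ = 4.10×10² Ω = 410 Ω

410 Ω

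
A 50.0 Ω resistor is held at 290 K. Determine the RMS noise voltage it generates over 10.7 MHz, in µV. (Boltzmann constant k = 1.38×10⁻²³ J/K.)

V_n = √(4kTRB)
4kTRB = 4 × 1.38×10⁻²³ × 290 × 5.00×10¹ × 1.07×10⁷ = 8.56×10⁻¹² V²
V_n = √(8.56×10⁻¹²) = 2.93×10⁻⁶ V = 2.93 µV

2.93 µV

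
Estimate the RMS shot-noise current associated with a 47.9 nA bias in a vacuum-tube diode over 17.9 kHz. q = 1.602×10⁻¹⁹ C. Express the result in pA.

I_n = √(2qI·B)
2qI·B = 2 × 1.602×10⁻¹⁹ × 4.79×10⁻⁸ × 1.79×10⁴ = 2.75×10⁻²² A²
I_n = √(2.75×10⁻²²) = 1.66×10⁻¹¹ A = 16.6 pA

16.6 pA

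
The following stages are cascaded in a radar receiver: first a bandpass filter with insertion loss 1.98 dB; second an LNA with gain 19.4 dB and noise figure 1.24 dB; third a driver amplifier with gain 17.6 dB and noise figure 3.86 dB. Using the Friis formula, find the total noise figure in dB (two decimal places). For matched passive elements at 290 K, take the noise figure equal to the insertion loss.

3.27 dB

Convert to linear (a loss of L dB is a gain of −L dB): F_i = 10^(NF_i/10), G_i = 10^(G_i,dB/10)
  Stage 1: F_1 = 10^(1.98/10) = 1.578, G_1 = 10^(−1.98/10) = 0.6339
  Stage 2: F_2 = 10^(1.24/10) = 1.330, G_2 = 10^(19.4/10) = 87.10
  Stage 3: F_3 = 10^(3.86/10) = 2.432, G_3 = 10^(17.6/10) = 57.54
Friis cascade:
  F = 1.578 + (1.330 − 1)/0.6339 + (2.432 − 1)/55.21 = 2.125
NF = 10 log₁₀(2.125) = 3.27 dB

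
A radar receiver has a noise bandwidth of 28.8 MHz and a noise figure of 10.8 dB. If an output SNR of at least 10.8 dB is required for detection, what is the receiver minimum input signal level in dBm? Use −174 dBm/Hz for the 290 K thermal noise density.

Sensitivity = −174 + 10 log₁₀(B) + NF + SNR_min
= −174 + 74.59 + 10.8 + 10.8
= −77.81 dBm → −77.8 dBm

−77.8 dBm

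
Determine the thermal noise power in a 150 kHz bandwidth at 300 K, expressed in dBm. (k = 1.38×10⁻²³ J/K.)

−122.1 dBm

P_n = kTB = 1.38×10⁻²³ × 300 × 1.50×10⁵ = 6.21×10⁻¹⁶ W
In dBm: 10 log₁₀(6.21×10⁻¹⁶ / 10⁻³) = −122.1 dBm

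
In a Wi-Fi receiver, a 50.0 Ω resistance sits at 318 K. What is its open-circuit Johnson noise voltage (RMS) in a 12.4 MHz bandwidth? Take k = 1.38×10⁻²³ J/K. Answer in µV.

V_n = √(4kTRB)
4kTRB = 4 × 1.38×10⁻²³ × 318 × 5.00×10¹ × 1.24×10⁷ = 1.09×10⁻¹¹ V²
V_n = √(1.09×10⁻¹¹) = 3.30×10⁻⁶ V = 3.30 µV

3.30 µV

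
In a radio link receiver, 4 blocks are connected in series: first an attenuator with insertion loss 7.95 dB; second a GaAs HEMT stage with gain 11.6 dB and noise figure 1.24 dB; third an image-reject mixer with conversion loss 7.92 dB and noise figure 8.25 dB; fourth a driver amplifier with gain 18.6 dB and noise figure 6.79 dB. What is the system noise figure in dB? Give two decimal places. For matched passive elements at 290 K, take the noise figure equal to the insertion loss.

Convert to linear (a loss of L dB is a gain of −L dB): F_i = 10^(NF_i/10), G_i = 10^(G_i,dB/10)
  Stage 1: F_1 = 10^(7.95/10) = 6.237, G_1 = 10^(−7.95/10) = 0.1603
  Stage 2: F_2 = 10^(1.24/10) = 1.330, G_2 = 10^(11.6/10) = 14.45
  Stage 3: F_3 = 10^(8.25/10) = 6.683, G_3 = 10^(−7.92/10) = 0.1614
  Stage 4: F_4 = 10^(6.79/10) = 4.775, G_4 = 10^(18.6/10) = 72.44
Friis cascade:
  F = 6.237 + (1.330 − 1)/0.1603 + (6.683 − 1)/2.317 + (4.775 − 1)/0.3741 = 20.84
NF = 10 log₁₀(20.84) = 13.19 dB

13.19 dB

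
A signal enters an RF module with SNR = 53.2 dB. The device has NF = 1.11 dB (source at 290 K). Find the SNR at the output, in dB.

By definition F = SNR_in/SNR_out, so in dB: SNR_out = SNR_in − NF
SNR_out = 53.2 − 1.11 = 52.09 dB

52.09 dB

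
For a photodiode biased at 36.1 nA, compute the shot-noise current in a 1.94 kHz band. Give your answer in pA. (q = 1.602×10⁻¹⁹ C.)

4.74 pA

I_n = √(2qI·B)
2qI·B = 2 × 1.602×10⁻¹⁹ × 3.61×10⁻⁸ × 1.94×10³ = 2.24×10⁻²³ A²
I_n = √(2.24×10⁻²³) = 4.74×10⁻¹² A = 4.74 pA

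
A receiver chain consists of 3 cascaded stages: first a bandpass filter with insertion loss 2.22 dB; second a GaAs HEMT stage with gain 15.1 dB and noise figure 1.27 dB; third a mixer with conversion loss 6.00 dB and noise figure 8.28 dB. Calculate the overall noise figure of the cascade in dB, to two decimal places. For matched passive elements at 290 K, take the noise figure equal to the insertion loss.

4.03 dB

Convert to linear (a loss of L dB is a gain of −L dB): F_i = 10^(NF_i/10), G_i = 10^(G_i,dB/10)
  Stage 1: F_1 = 10^(2.22/10) = 1.667, G_1 = 10^(−2.22/10) = 0.5998
  Stage 2: F_2 = 10^(1.27/10) = 1.340, G_2 = 10^(15.1/10) = 32.36
  Stage 3: F_3 = 10^(8.28/10) = 6.730, G_3 = 10^(−6.00/10) = 0.2512
Friis cascade:
  F = 1.667 + (1.340 − 1)/0.5998 + (6.730 − 1)/19.41 = 2.529
NF = 10 log₁₀(2.529) = 4.03 dB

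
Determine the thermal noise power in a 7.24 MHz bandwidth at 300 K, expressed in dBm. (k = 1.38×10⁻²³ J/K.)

P_n = kTB = 1.38×10⁻²³ × 300 × 7.24×10⁶ = 3.00×10⁻¹⁴ W
In dBm: 10 log₁₀(3.00×10⁻¹⁴ / 10⁻³) = −105.2 dBm

−105.2 dBm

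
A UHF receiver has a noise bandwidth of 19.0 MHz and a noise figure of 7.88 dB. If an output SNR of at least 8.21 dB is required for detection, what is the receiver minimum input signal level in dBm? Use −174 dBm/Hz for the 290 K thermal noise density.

−85.1 dBm

Sensitivity = −174 + 10 log₁₀(B) + NF + SNR_min
= −174 + 72.79 + 7.88 + 8.21
= −85.12 dBm → −85.1 dBm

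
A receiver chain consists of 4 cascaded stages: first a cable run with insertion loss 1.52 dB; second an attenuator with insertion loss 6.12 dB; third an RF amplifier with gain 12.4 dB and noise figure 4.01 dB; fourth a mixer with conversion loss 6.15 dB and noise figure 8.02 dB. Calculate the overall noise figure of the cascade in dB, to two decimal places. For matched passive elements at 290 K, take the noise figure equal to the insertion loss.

12.15 dB

Convert to linear (a loss of L dB is a gain of −L dB): F_i = 10^(NF_i/10), G_i = 10^(G_i,dB/10)
  Stage 1: F_1 = 10^(1.52/10) = 1.419, G_1 = 10^(−1.52/10) = 0.7047
  Stage 2: F_2 = 10^(6.12/10) = 4.093, G_2 = 10^(−6.12/10) = 0.2443
  Stage 3: F_3 = 10^(4.01/10) = 2.518, G_3 = 10^(12.4/10) = 17.38
  Stage 4: F_4 = 10^(8.02/10) = 6.339, G_4 = 10^(−6.15/10) = 0.2427
Friis cascade:
  F = 1.419 + (4.093 − 1)/0.7047 + (2.518 − 1)/0.1722 + (6.339 − 1)/2.992 = 16.41
NF = 10 log₁₀(16.41) = 12.15 dB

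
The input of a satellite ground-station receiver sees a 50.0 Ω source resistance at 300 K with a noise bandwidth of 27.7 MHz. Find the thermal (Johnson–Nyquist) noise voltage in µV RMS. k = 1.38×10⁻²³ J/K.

V_n = √(4kTRB)
4kTRB = 4 × 1.38×10⁻²³ × 300 × 5.00×10¹ × 2.77×10⁷ = 2.29×10⁻¹¹ V²
V_n = √(2.29×10⁻¹¹) = 4.79×10⁻⁶ V = 4.79 µV

4.79 µV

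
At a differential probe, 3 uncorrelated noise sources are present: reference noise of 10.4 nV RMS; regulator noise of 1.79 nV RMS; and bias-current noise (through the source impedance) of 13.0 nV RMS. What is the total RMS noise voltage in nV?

16.7 nV

Uncorrelated sources add in power (mean-square): V_tot = √(ΣV_i²)
V_tot = √[(1.04×10⁻⁸)² + (1.79×10⁻⁹)² + (1.30×10⁻⁸)²] = 1.67×10⁻⁸ V = 16.7 nV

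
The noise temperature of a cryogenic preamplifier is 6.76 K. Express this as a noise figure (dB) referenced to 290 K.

F = 1 + T_e/T₀ = 1 + 6.76/290 = 1.02331
NF = 10 log₁₀(1.02331) = 0.100 dB

0.100 dB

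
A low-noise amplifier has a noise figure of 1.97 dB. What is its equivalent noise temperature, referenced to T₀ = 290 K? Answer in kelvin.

166 K

F = 10^(1.97/10) = 1.57398
T_e = (F − 1)·T₀ = (1.57398 − 1) × 290 = 166 K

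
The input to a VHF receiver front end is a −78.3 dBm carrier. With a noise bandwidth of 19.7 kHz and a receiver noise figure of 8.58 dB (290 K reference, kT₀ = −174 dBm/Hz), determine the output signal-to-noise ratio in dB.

Noise floor: N = −174 + 10 log₁₀(B) + NF
10 log₁₀(1.97×10⁴) = 42.94 dB
N = −174 + 42.94 + 8.58 = −122.48 dBm
SNR = P_sig − N = −78.3 − (−122.48) = 44.18 dB → 44.2 dB

44.2 dB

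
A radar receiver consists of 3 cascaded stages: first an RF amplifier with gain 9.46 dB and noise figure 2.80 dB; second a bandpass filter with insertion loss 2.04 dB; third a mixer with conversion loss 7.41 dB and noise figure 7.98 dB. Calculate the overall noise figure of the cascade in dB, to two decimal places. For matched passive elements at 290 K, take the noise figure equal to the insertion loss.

4.67 dB

Convert to linear (a loss of L dB is a gain of −L dB): F_i = 10^(NF_i/10), G_i = 10^(G_i,dB/10)
  Stage 1: F_1 = 10^(2.80/10) = 1.905, G_1 = 10^(9.46/10) = 8.831
  Stage 2: F_2 = 10^(2.04/10) = 1.600, G_2 = 10^(−2.04/10) = 0.6252
  Stage 3: F_3 = 10^(7.98/10) = 6.281, G_3 = 10^(−7.41/10) = 0.1816
Friis cascade:
  F = 1.905 + (1.600 − 1)/8.831 + (6.281 − 1)/5.521 = 2.930
NF = 10 log₁₀(2.930) = 4.67 dB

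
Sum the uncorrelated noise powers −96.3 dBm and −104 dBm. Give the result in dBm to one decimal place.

−95.6 dBm

Convert to linear, add, convert back:
P₁ = 2.34×10⁻¹³ W, P₂ = 3.98×10⁻¹⁴ W
P_tot = 2.74×10⁻¹³ W → 10 log₁₀(P_tot / 10⁻³) = −95.6 dBm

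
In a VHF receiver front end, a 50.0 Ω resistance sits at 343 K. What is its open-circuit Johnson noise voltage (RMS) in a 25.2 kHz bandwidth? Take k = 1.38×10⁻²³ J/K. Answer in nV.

V_n = √(4kTRB)
4kTRB = 4 × 1.38×10⁻²³ × 343 × 5.00×10¹ × 2.52×10⁴ = 2.39×10⁻¹⁴ V²
V_n = √(2.39×10⁻¹⁴) = 1.54×10⁻⁷ V = 154 nV

154 nV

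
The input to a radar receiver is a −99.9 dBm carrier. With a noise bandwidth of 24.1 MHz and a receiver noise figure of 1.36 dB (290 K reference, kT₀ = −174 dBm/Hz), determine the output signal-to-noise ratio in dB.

Noise floor: N = −174 + 10 log₁₀(B) + NF
10 log₁₀(2.41×10⁷) = 73.82 dB
N = −174 + 73.82 + 1.36 = −98.82 dBm
SNR = P_sig − N = −99.9 − (−98.82) = −1.08 dB → −1.1 dB

−1.1 dB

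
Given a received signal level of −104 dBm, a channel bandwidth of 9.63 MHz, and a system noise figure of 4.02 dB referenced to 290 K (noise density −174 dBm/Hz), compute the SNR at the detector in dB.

−3.9 dB

Noise floor: N = −174 + 10 log₁₀(B) + NF
10 log₁₀(9.63×10⁶) = 69.84 dB
N = −174 + 69.84 + 4.02 = −100.14 dBm
SNR = P_sig − N = −104 − (−100.14) = −3.86 dB → −3.9 dB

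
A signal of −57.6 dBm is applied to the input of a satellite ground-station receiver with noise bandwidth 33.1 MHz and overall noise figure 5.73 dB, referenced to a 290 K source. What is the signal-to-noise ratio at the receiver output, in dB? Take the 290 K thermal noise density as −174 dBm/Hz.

35.5 dB

Noise floor: N = −174 + 10 log₁₀(B) + NF
10 log₁₀(3.31×10⁷) = 75.2 dB
N = −174 + 75.2 + 5.73 = −93.07 dBm
SNR = P_sig − N = −57.6 − (−93.07) = 35.47 dB → 35.5 dB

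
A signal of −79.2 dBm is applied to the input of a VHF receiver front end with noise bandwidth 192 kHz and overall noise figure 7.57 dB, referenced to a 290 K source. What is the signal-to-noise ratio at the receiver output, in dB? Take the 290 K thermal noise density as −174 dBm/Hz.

34.4 dB

Noise floor: N = −174 + 10 log₁₀(B) + NF
10 log₁₀(1.92×10⁵) = 52.83 dB
N = −174 + 52.83 + 7.57 = −113.60 dBm
SNR = P_sig − N = −79.2 − (−113.60) = 34.40 dB → 34.4 dB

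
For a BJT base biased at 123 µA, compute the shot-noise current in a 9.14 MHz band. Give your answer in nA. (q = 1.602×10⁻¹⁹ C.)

19.0 nA

I_n = √(2qI·B)
2qI·B = 2 × 1.602×10⁻¹⁹ × 1.23×10⁻⁴ × 9.14×10⁶ = 3.60×10⁻¹⁶ A²
I_n = √(3.60×10⁻¹⁶) = 1.90×10⁻⁸ A = 19.0 nA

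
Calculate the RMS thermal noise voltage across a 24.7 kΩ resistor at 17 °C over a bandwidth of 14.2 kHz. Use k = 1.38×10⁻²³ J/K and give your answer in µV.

2.37 µV

T = 17 °C + 273.15 = 290.15 K
V_n = √(4kTRB)
4kTRB = 4 × 1.38×10⁻²³ × 290.15 × 2.47×10⁴ × 1.42×10⁴ = 5.62×10⁻¹² V²
V_n = √(5.62×10⁻¹²) = 2.37×10⁻⁶ V = 2.37 µV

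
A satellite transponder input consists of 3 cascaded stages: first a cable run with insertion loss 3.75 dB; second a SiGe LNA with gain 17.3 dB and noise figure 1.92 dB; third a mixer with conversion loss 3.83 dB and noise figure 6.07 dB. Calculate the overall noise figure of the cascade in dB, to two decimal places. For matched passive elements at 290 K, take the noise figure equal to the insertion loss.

Convert to linear (a loss of L dB is a gain of −L dB): F_i = 10^(NF_i/10), G_i = 10^(G_i,dB/10)
  Stage 1: F_1 = 10^(3.75/10) = 2.371, G_1 = 10^(−3.75/10) = 0.4217
  Stage 2: F_2 = 10^(1.92/10) = 1.556, G_2 = 10^(17.3/10) = 53.70
  Stage 3: F_3 = 10^(6.07/10) = 4.046, G_3 = 10^(−3.83/10) = 0.4140
Friis cascade:
  F = 2.371 + (1.556 − 1)/0.4217 + (4.046 − 1)/22.65 = 3.824
NF = 10 log₁₀(3.824) = 5.83 dB

5.83 dB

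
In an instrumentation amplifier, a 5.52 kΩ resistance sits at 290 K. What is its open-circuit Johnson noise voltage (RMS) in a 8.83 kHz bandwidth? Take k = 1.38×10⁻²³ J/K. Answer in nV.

V_n = √(4kTRB)
4kTRB = 4 × 1.38×10⁻²³ × 290 × 5.52×10³ × 8.83×10³ = 7.80×10⁻¹³ V²
V_n = √(7.80×10⁻¹³) = 8.83×10⁻⁷ V = 883 nV

883 nV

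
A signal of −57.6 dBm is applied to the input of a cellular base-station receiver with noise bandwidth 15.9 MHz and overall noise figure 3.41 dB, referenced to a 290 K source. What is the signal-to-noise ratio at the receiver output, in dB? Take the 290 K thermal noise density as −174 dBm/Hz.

41.0 dB

Noise floor: N = −174 + 10 log₁₀(B) + NF
10 log₁₀(1.59×10⁷) = 72.01 dB
N = −174 + 72.01 + 3.41 = −98.58 dBm
SNR = P_sig − N = −57.6 − (−98.58) = 40.98 dB → 41.0 dB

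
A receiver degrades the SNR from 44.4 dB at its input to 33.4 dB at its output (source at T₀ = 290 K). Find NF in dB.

NF (dB) = SNR_in(dB) − SNR_out(dB) when the source is at T₀
NF = 44.4 − 33.4 = 11.0 dB

11.0 dB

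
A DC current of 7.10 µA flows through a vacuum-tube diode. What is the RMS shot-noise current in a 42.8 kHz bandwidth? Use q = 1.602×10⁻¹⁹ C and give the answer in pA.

312 pA

I_n = √(2qI·B)
2qI·B = 2 × 1.602×10⁻¹⁹ × 7.10×10⁻⁶ × 4.28×10⁴ = 9.74×10⁻²⁰ A²
I_n = √(9.74×10⁻²⁰) = 3.12×10⁻¹⁰ A = 312 pA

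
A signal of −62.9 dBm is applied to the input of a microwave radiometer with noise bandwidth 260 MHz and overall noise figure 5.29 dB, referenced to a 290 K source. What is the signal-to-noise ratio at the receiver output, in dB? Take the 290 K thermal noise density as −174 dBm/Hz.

21.7 dB

Noise floor: N = −174 + 10 log₁₀(B) + NF
10 log₁₀(2.60×10⁸) = 84.15 dB
N = −174 + 84.15 + 5.29 = −84.56 dBm
SNR = P_sig − N = −62.9 − (−84.56) = 21.66 dB → 21.7 dB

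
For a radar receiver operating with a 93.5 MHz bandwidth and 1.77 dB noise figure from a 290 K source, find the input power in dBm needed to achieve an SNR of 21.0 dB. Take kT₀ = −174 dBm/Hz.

−71.5 dBm

Sensitivity = −174 + 10 log₁₀(B) + NF + SNR_min
= −174 + 79.71 + 1.77 + 21.0
= −71.52 dBm → −71.5 dBm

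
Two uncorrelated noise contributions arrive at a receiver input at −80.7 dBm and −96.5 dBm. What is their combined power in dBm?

−80.6 dBm

Convert to linear, add, convert back:
P₁ = 8.51×10⁻¹² W, P₂ = 2.24×10⁻¹³ W
P_tot = 8.74×10⁻¹² W → 10 log₁₀(P_tot / 10⁻³) = −80.6 dBm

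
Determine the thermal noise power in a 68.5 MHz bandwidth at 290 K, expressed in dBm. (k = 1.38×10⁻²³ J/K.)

P_n = kTB = 1.38×10⁻²³ × 290 × 6.85×10⁷ = 2.74×10⁻¹³ W
In dBm: 10 log₁₀(2.74×10⁻¹³ / 10⁻³) = −95.6 dBm

−95.6 dBm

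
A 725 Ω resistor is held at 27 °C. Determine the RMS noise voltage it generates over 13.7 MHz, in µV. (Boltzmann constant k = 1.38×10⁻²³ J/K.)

T = 27 °C + 273.15 = 300.15 K
V_n = √(4kTRB)
4kTRB = 4 × 1.38×10⁻²³ × 300.15 × 7.25×10² × 1.37×10⁷ = 1.65×10⁻¹⁰ V²
V_n = √(1.65×10⁻¹⁰) = 1.28×10⁻⁵ V = 12.8 µV

12.8 µV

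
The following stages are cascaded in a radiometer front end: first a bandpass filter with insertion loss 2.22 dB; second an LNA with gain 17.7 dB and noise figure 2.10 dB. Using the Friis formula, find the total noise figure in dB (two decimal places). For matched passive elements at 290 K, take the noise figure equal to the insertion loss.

4.32 dB

Convert to linear (a loss of L dB is a gain of −L dB): F_i = 10^(NF_i/10), G_i = 10^(G_i,dB/10)
  Stage 1: F_1 = 10^(2.22/10) = 1.667, G_1 = 10^(−2.22/10) = 0.5998
  Stage 2: F_2 = 10^(2.10/10) = 1.622, G_2 = 10^(17.7/10) = 58.88
Friis cascade:
  F = 1.667 + (1.622 − 1)/0.5998 = 2.704
NF = 10 log₁₀(2.704) = 4.32 dB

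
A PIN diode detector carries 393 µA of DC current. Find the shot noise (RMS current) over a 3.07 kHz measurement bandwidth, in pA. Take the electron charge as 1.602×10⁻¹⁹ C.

I_n = √(2qI·B)
2qI·B = 2 × 1.602×10⁻¹⁹ × 3.93×10⁻⁴ × 3.07×10³ = 3.87×10⁻¹⁹ A²
I_n = √(3.87×10⁻¹⁹) = 6.22×10⁻¹⁰ A = 622 pA

622 pA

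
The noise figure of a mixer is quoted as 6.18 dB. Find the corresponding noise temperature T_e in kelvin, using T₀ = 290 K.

913 K

F = 10^(6.18/10) = 4.14954
T_e = (F − 1)·T₀ = (4.14954 − 1) × 290 = 913 K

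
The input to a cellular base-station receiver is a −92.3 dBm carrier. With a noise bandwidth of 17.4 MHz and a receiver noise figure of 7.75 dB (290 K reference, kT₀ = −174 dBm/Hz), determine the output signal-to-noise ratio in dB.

Noise floor: N = −174 + 10 log₁₀(B) + NF
10 log₁₀(1.74×10⁷) = 72.41 dB
N = −174 + 72.41 + 7.75 = −93.84 dBm
SNR = P_sig − N = −92.3 − (−93.84) = 1.54 dB → 1.5 dB

1.5 dB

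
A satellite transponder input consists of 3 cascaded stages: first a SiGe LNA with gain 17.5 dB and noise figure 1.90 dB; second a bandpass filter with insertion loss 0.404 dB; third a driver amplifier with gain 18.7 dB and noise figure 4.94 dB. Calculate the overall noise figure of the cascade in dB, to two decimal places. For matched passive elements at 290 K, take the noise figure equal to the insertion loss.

Convert to linear (a loss of L dB is a gain of −L dB): F_i = 10^(NF_i/10), G_i = 10^(G_i,dB/10)
  Stage 1: F_1 = 10^(1.90/10) = 1.549, G_1 = 10^(17.5/10) = 56.23
  Stage 2: F_2 = 10^(0.404/10) = 1.097, G_2 = 10^(−0.404/10) = 0.9112
  Stage 3: F_3 = 10^(4.94/10) = 3.119, G_3 = 10^(18.7/10) = 74.13
Friis cascade:
  F = 1.549 + (1.097 − 1)/56.23 + (3.119 − 1)/51.24 = 1.592
NF = 10 log₁₀(1.592) = 2.02 dB

2.02 dB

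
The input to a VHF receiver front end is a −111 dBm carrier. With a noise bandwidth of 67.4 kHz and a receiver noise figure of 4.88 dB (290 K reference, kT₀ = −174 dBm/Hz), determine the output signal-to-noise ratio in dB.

9.8 dB

Noise floor: N = −174 + 10 log₁₀(B) + NF
10 log₁₀(6.74×10⁴) = 48.29 dB
N = −174 + 48.29 + 4.88 = −120.83 dBm
SNR = P_sig − N = −111 − (−120.83) = 9.83 dB → 9.8 dB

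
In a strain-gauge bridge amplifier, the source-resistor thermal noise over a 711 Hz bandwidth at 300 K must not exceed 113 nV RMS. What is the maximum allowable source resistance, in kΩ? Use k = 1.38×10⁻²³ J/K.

1.08 kΩ

Johnson–Nyquist: V_n = √(4kTRB) ⇒ R = V_n² / (4kTB)
4kTB = 4 × 1.38×10⁻²³ × 300 × 7.11×10² = 1.18×10⁻¹⁷
R = (1.13×10⁻⁷)² / 1.18×10⁻¹⁷ = 1.08×10³ Ω = 1.08 kΩ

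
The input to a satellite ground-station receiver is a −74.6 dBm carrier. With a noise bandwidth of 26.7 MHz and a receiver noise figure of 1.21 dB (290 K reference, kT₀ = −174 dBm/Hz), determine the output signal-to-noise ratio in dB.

Noise floor: N = −174 + 10 log₁₀(B) + NF
10 log₁₀(2.67×10⁷) = 74.27 dB
N = −174 + 74.27 + 1.21 = −98.52 dBm
SNR = P_sig − N = −74.6 − (−98.52) = 23.92 dB → 23.9 dB

23.9 dB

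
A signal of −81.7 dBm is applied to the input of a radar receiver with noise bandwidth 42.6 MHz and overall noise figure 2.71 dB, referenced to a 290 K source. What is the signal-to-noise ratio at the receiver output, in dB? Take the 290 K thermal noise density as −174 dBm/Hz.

13.3 dB

Noise floor: N = −174 + 10 log₁₀(B) + NF
10 log₁₀(4.26×10⁷) = 76.29 dB
N = −174 + 76.29 + 2.71 = −95.00 dBm
SNR = P_sig − N = −81.7 − (−95.00) = 13.30 dB → 13.3 dB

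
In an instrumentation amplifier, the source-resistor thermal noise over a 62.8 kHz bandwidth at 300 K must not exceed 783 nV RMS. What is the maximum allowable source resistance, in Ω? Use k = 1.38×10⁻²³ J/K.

Johnson–Nyquist: V_n = √(4kTRB) ⇒ R = V_n² / (4kTB)
4kTB = 4 × 1.38×10⁻²³ × 300 × 6.28×10⁴ = 1.04×10⁻¹⁵
R = (7.83×10⁻⁷)² / 1.04×10⁻¹⁵ = 5.90×10² Ω = 590 Ω

590 Ω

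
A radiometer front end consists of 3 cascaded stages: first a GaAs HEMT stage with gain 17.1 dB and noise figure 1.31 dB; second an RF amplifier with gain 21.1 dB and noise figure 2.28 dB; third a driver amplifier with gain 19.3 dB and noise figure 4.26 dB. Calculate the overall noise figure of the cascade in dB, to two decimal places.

Convert to linear (a loss of L dB is a gain of −L dB): F_i = 10^(NF_i/10), G_i = 10^(G_i,dB/10)
  Stage 1: F_1 = 10^(1.31/10) = 1.352, G_1 = 10^(17.1/10) = 51.29
  Stage 2: F_2 = 10^(2.28/10) = 1.690, G_2 = 10^(21.1/10) = 128.8
  Stage 3: F_3 = 10^(4.26/10) = 2.667, G_3 = 10^(19.3/10) = 85.11
Friis cascade:
  F = 1.352 + (1.690 − 1)/51.29 + (2.667 − 1)/6607 = 1.366
NF = 10 log₁₀(1.366) = 1.35 dB

1.35 dB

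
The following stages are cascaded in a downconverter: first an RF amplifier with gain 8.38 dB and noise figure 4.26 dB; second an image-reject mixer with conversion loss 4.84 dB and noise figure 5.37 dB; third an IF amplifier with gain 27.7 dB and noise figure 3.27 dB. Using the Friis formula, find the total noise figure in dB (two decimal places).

5.46 dB

Convert to linear (a loss of L dB is a gain of −L dB): F_i = 10^(NF_i/10), G_i = 10^(G_i,dB/10)
  Stage 1: F_1 = 10^(4.26/10) = 2.667, G_1 = 10^(8.38/10) = 6.887
  Stage 2: F_2 = 10^(5.37/10) = 3.443, G_2 = 10^(−4.84/10) = 0.3281
  Stage 3: F_3 = 10^(3.27/10) = 2.123, G_3 = 10^(27.7/10) = 588.8
Friis cascade:
  F = 2.667 + (3.443 − 1)/6.887 + (2.123 − 1)/2.259 = 3.519
NF = 10 log₁₀(3.519) = 5.46 dB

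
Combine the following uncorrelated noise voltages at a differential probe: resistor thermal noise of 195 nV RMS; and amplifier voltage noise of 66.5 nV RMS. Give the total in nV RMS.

Uncorrelated sources add in power (mean-square): V_tot = √(ΣV_i²)
V_tot = √[(1.95×10⁻⁷)² + (6.65×10⁻⁸)²] = 2.06×10⁻⁷ V = 206 nV

206 nV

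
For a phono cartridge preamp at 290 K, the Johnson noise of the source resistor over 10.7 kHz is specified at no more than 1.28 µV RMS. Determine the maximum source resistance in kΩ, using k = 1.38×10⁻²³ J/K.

Johnson–Nyquist: V_n = √(4kTRB) ⇒ R = V_n² / (4kTB)
4kTB = 4 × 1.38×10⁻²³ × 290 × 1.07×10⁴ = 1.71×10⁻¹⁶
R = (1.28×10⁻⁶)² / 1.71×10⁻¹⁶ = 9.57×10³ Ω = 9.57 kΩ

9.57 kΩ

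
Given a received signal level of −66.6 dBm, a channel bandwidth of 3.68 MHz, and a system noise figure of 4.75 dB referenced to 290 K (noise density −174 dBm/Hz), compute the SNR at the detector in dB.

Noise floor: N = −174 + 10 log₁₀(B) + NF
10 log₁₀(3.68×10⁶) = 65.66 dB
N = −174 + 65.66 + 4.75 = −103.59 dBm
SNR = P_sig − N = −66.6 − (−103.59) = 36.99 dB → 37.0 dB

37.0 dB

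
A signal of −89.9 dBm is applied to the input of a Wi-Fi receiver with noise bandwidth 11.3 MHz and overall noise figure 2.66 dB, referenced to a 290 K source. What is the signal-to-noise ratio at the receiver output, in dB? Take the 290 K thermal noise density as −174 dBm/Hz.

10.9 dB

Noise floor: N = −174 + 10 log₁₀(B) + NF
10 log₁₀(1.13×10⁷) = 70.53 dB
N = −174 + 70.53 + 2.66 = −100.81 dBm
SNR = P_sig − N = −89.9 − (−100.81) = 10.91 dB → 10.9 dB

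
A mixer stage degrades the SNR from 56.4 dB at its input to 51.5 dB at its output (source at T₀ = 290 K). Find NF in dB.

NF (dB) = SNR_in(dB) − SNR_out(dB) when the source is at T₀
NF = 56.4 − 51.5 = 4.9 dB

4.9 dB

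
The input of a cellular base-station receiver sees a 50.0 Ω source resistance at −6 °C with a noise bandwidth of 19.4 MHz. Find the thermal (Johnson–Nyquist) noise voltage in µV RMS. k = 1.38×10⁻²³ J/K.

3.78 µV

T = −6 °C + 273.15 = 267.15 K
V_n = √(4kTRB)
4kTRB = 4 × 1.38×10⁻²³ × 267.15 × 5.00×10¹ × 1.94×10⁷ = 1.43×10⁻¹¹ V²
V_n = √(1.43×10⁻¹¹) = 3.78×10⁻⁶ V = 3.78 µV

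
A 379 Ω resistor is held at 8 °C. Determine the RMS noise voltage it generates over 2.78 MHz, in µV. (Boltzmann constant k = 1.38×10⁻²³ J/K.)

4.04 µV

T = 8 °C + 273.15 = 281.15 K
V_n = √(4kTRB)
4kTRB = 4 × 1.38×10⁻²³ × 281.15 × 3.79×10² × 2.78×10⁶ = 1.64×10⁻¹¹ V²
V_n = √(1.64×10⁻¹¹) = 4.04×10⁻⁶ V = 4.04 µV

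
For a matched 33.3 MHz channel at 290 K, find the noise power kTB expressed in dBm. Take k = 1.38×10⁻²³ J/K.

−98.8 dBm

P_n = kTB = 1.38×10⁻²³ × 290 × 3.33×10⁷ = 1.33×10⁻¹³ W
In dBm: 10 log₁₀(1.33×10⁻¹³ / 10⁻³) = −98.8 dBm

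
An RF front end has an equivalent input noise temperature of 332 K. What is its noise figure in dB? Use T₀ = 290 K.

F = 1 + T_e/T₀ = 1 + 332/290 = 2.14483
NF = 10 log₁₀(2.14483) = 3.31 dB

3.31 dB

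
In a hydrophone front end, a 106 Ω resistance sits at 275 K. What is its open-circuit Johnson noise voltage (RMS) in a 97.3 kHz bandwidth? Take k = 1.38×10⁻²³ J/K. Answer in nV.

V_n = √(4kTRB)
4kTRB = 4 × 1.38×10⁻²³ × 275 × 1.06×10² × 9.73×10⁴ = 1.57×10⁻¹³ V²
V_n = √(1.57×10⁻¹³) = 3.96×10⁻⁷ V = 396 nV

396 nV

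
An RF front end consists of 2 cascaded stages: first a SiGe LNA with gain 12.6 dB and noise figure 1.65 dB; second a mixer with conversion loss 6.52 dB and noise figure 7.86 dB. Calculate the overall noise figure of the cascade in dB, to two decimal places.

2.41 dB

Convert to linear (a loss of L dB is a gain of −L dB): F_i = 10^(NF_i/10), G_i = 10^(G_i,dB/10)
  Stage 1: F_1 = 10^(1.65/10) = 1.462, G_1 = 10^(12.6/10) = 18.20
  Stage 2: F_2 = 10^(7.86/10) = 6.109, G_2 = 10^(−6.52/10) = 0.2228
Friis cascade:
  F = 1.462 + (6.109 − 1)/18.20 = 1.743
NF = 10 log₁₀(1.743) = 2.41 dB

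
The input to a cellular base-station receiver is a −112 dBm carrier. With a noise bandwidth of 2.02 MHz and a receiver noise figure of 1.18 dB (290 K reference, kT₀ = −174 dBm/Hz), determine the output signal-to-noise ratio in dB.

−2.2 dB

Noise floor: N = −174 + 10 log₁₀(B) + NF
10 log₁₀(2.02×10⁶) = 63.05 dB
N = −174 + 63.05 + 1.18 = −109.77 dBm
SNR = P_sig − N = −112 − (−109.77) = −2.23 dB → −2.2 dB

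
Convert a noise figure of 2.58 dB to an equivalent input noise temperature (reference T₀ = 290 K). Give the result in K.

F = 10^(2.58/10) = 1.81134
T_e = (F − 1)·T₀ = (1.81134 − 1) × 290 = 235 K

235 K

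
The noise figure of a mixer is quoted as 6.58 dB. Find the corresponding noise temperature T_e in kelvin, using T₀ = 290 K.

F = 10^(6.58/10) = 4.54988
T_e = (F − 1)·T₀ = (4.54988 − 1) × 290 = 1029 K

1029 K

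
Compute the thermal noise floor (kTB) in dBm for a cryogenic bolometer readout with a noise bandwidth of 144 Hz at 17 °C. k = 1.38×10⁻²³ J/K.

T = 17 °C + 273.15 = 290.15 K
P_n = kTB = 1.38×10⁻²³ × 290.15 × 1.44×10² = 5.77×10⁻¹⁹ W
In dBm: 10 log₁₀(5.77×10⁻¹⁹ / 10⁻³) = −152.4 dBm

−152.4 dBm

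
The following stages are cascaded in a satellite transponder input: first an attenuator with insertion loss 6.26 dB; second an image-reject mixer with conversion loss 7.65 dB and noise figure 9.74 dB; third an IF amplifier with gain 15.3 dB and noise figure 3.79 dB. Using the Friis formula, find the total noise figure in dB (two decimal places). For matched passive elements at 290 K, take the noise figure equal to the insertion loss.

18.70 dB

Convert to linear (a loss of L dB is a gain of −L dB): F_i = 10^(NF_i/10), G_i = 10^(G_i,dB/10)
  Stage 1: F_1 = 10^(6.26/10) = 4.227, G_1 = 10^(−6.26/10) = 0.2366
  Stage 2: F_2 = 10^(9.74/10) = 9.419, G_2 = 10^(−7.65/10) = 0.1718
  Stage 3: F_3 = 10^(3.79/10) = 2.393, G_3 = 10^(15.3/10) = 33.88
Friis cascade:
  F = 4.227 + (9.419 − 1)/0.2366 + (2.393 − 1)/0.04064 = 74.09
NF = 10 log₁₀(74.09) = 18.70 dB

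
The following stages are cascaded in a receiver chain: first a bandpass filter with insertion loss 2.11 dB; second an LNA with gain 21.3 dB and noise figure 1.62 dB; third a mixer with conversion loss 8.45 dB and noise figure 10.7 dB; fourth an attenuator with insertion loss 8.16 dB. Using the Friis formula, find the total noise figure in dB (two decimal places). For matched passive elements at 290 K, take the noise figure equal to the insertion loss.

Convert to linear (a loss of L dB is a gain of −L dB): F_i = 10^(NF_i/10), G_i = 10^(G_i,dB/10)
  Stage 1: F_1 = 10^(2.11/10) = 1.626, G_1 = 10^(−2.11/10) = 0.6152
  Stage 2: F_2 = 10^(1.62/10) = 1.452, G_2 = 10^(21.3/10) = 134.9
  Stage 3: F_3 = 10^(10.7/10) = 11.75, G_3 = 10^(−8.45/10) = 0.1429
  Stage 4: F_4 = 10^(8.16/10) = 6.546, G_4 = 10^(−8.16/10) = 0.1528
Friis cascade:
  F = 1.626 + (1.452 − 1)/0.6152 + (11.75 − 1)/82.99 + (6.546 − 1)/11.86 = 2.958
NF = 10 log₁₀(2.958) = 4.71 dB

4.71 dB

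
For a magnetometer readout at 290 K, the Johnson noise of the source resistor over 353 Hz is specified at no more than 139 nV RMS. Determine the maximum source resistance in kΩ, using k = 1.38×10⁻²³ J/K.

3.42 kΩ

Johnson–Nyquist: V_n = √(4kTRB) ⇒ R = V_n² / (4kTB)
4kTB = 4 × 1.38×10⁻²³ × 290 × 3.53×10² = 5.65×10⁻¹⁸
R = (1.39×10⁻⁷)² / 5.65×10⁻¹⁸ = 3.42×10³ Ω = 3.42 kΩ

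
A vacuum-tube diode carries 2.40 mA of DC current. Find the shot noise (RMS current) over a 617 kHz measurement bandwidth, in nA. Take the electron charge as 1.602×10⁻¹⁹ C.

I_n = √(2qI·B)
2qI·B = 2 × 1.602×10⁻¹⁹ × 2.40×10⁻³ × 6.17×10⁵ = 4.74×10⁻¹⁶ A²
I_n = √(4.74×10⁻¹⁶) = 2.18×10⁻⁸ A = 21.8 nA

21.8 nA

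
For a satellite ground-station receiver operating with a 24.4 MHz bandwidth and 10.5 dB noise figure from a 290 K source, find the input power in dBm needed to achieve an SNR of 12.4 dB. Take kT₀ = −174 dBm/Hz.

−77.2 dBm

Sensitivity = −174 + 10 log₁₀(B) + NF + SNR_min
= −174 + 73.87 + 10.5 + 12.4
= −77.23 dBm → −77.2 dBm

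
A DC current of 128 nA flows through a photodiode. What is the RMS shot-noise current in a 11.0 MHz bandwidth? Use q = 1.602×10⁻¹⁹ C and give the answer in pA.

I_n = √(2qI·B)
2qI·B = 2 × 1.602×10⁻¹⁹ × 1.28×10⁻⁷ × 1.10×10⁷ = 4.51×10⁻¹⁹ A²
I_n = √(4.51×10⁻¹⁹) = 6.72×10⁻¹⁰ A = 672 pA

672 pA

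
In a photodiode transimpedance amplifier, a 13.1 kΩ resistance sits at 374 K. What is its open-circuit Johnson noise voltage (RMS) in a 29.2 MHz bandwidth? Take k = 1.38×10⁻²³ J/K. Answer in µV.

V_n = √(4kTRB)
4kTRB = 4 × 1.38×10⁻²³ × 374 × 1.31×10⁴ × 2.92×10⁷ = 7.90×10⁻⁹ V²
V_n = √(7.90×10⁻⁹) = 8.89×10⁻⁵ V = 88.9 µV

88.9 µV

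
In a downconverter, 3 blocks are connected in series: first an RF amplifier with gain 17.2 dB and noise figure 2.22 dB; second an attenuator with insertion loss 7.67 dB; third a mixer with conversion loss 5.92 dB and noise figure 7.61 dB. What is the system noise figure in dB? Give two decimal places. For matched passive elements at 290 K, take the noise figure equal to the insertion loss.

3.60 dB

Convert to linear (a loss of L dB is a gain of −L dB): F_i = 10^(NF_i/10), G_i = 10^(G_i,dB/10)
  Stage 1: F_1 = 10^(2.22/10) = 1.667, G_1 = 10^(17.2/10) = 52.48
  Stage 2: F_2 = 10^(7.67/10) = 5.848, G_2 = 10^(−7.67/10) = 0.1710
  Stage 3: F_3 = 10^(7.61/10) = 5.768, G_3 = 10^(−5.92/10) = 0.2559
Friis cascade:
  F = 1.667 + (5.848 − 1)/52.48 + (5.768 − 1)/8.974 = 2.291
NF = 10 log₁₀(2.291) = 3.60 dB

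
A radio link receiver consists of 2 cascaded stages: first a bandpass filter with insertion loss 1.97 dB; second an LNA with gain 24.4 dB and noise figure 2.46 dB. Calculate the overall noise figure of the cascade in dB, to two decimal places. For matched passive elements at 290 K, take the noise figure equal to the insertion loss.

4.43 dB

Convert to linear (a loss of L dB is a gain of −L dB): F_i = 10^(NF_i/10), G_i = 10^(G_i,dB/10)
  Stage 1: F_1 = 10^(1.97/10) = 1.574, G_1 = 10^(−1.97/10) = 0.6353
  Stage 2: F_2 = 10^(2.46/10) = 1.762, G_2 = 10^(24.4/10) = 275.4
Friis cascade:
  F = 1.574 + (1.762 − 1)/0.6353 = 2.773
NF = 10 log₁₀(2.773) = 4.43 dB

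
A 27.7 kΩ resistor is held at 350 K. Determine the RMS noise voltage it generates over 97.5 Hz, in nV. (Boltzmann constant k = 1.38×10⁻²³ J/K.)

V_n = √(4kTRB)
4kTRB = 4 × 1.38×10⁻²³ × 350 × 2.77×10⁴ × 9.75×10¹ = 5.22×10⁻¹⁴ V²
V_n = √(5.22×10⁻¹⁴) = 2.28×10⁻⁷ V = 228 nV

228 nV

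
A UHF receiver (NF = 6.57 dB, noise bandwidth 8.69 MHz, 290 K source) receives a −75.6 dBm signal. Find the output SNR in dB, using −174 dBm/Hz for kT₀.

Noise floor: N = −174 + 10 log₁₀(B) + NF
10 log₁₀(8.69×10⁶) = 69.39 dB
N = −174 + 69.39 + 6.57 = −98.04 dBm
SNR = P_sig − N = −75.6 − (−98.04) = 22.44 dB → 22.4 dB

22.4 dB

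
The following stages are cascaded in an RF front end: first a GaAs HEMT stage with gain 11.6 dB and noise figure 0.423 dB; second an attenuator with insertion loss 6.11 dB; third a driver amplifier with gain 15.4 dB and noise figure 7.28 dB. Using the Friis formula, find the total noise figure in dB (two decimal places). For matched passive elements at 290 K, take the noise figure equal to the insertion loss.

4.05 dB

Convert to linear (a loss of L dB is a gain of −L dB): F_i = 10^(NF_i/10), G_i = 10^(G_i,dB/10)
  Stage 1: F_1 = 10^(0.423/10) = 1.102, G_1 = 10^(11.6/10) = 14.45
  Stage 2: F_2 = 10^(6.11/10) = 4.083, G_2 = 10^(−6.11/10) = 0.2449
  Stage 3: F_3 = 10^(7.28/10) = 5.346, G_3 = 10^(15.4/10) = 34.67
Friis cascade:
  F = 1.102 + (4.083 − 1)/14.45 + (5.346 − 1)/3.540 = 2.543
NF = 10 log₁₀(2.543) = 4.05 dB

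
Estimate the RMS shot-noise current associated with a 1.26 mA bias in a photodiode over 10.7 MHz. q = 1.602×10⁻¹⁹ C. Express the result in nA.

I_n = √(2qI·B)
2qI·B = 2 × 1.602×10⁻¹⁹ × 1.26×10⁻³ × 1.07×10⁷ = 4.32×10⁻¹⁵ A²
I_n = √(4.32×10⁻¹⁵) = 6.57×10⁻⁸ A = 65.7 nA

65.7 nA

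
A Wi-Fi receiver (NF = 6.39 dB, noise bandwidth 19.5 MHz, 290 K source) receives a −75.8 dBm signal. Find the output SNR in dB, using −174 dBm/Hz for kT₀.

18.9 dB

Noise floor: N = −174 + 10 log₁₀(B) + NF
10 log₁₀(1.95×10⁷) = 72.9 dB
N = −174 + 72.9 + 6.39 = −94.71 dBm
SNR = P_sig − N = −75.8 − (−94.71) = 18.91 dB → 18.9 dB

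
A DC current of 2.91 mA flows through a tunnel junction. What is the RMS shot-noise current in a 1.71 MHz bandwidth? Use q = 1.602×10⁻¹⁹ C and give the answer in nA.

39.9 nA

I_n = √(2qI·B)
2qI·B = 2 × 1.602×10⁻¹⁹ × 2.91×10⁻³ × 1.71×10⁶ = 1.59×10⁻¹⁵ A²
I_n = √(1.59×10⁻¹⁵) = 3.99×10⁻⁸ A = 39.9 nA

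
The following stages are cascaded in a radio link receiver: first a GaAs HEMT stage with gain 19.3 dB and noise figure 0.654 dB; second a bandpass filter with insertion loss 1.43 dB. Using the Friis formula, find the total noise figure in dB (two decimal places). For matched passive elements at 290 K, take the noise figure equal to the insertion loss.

0.67 dB

Convert to linear (a loss of L dB is a gain of −L dB): F_i = 10^(NF_i/10), G_i = 10^(G_i,dB/10)
  Stage 1: F_1 = 10^(0.654/10) = 1.163, G_1 = 10^(19.3/10) = 85.11
  Stage 2: F_2 = 10^(1.43/10) = 1.390, G_2 = 10^(−1.43/10) = 0.7194
Friis cascade:
  F = 1.163 + (1.390 − 1)/85.11 = 1.167
NF = 10 log₁₀(1.167) = 0.67 dB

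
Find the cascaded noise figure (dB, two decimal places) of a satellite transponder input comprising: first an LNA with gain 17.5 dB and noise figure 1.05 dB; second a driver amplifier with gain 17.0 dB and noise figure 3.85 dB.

1.14 dB

Convert to linear (a loss of L dB is a gain of −L dB): F_i = 10^(NF_i/10), G_i = 10^(G_i,dB/10)
  Stage 1: F_1 = 10^(1.05/10) = 1.274, G_1 = 10^(17.5/10) = 56.23
  Stage 2: F_2 = 10^(3.85/10) = 2.427, G_2 = 10^(17.0/10) = 50.12
Friis cascade:
  F = 1.274 + (2.427 − 1)/56.23 = 1.299
NF = 10 log₁₀(1.299) = 1.14 dB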